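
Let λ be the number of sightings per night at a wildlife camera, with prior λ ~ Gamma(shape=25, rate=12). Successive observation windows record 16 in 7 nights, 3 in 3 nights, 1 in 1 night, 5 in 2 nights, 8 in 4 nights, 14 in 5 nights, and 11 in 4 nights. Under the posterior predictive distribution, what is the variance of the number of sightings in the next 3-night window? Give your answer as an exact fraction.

Total count: 16 + 3 + 1 + 5 + 8 + 14 + 11 = 58.
Total exposure: 7 + 3 + 1 + 2 + 4 + 5 + 4 = 26 nights.
The Gamma prior is conjugate for the Poisson rate, so λ | data ~ Gamma(25+58, 12+26) = Gamma(83, 38).
The posterior predictive for a window of length T is Negative Binomial with variance T·α'·(β'+T)/β'² = 3·83·41/1444 = 10209/1444.

10209/1444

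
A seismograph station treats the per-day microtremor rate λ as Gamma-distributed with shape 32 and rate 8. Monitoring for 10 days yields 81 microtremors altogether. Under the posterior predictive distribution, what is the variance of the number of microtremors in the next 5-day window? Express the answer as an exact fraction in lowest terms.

12995/324

Total count 81 over total exposure 10 days.
Gamma(α, β) with Poisson data over total exposure Σt gives posterior Gamma(α+Σx, β+Σt) = Gamma(113, 18).
The posterior predictive for a window of length T is Negative Binomial with variance T·α'·(β'+T)/β'² = 5·113·23/324 = 12995/324.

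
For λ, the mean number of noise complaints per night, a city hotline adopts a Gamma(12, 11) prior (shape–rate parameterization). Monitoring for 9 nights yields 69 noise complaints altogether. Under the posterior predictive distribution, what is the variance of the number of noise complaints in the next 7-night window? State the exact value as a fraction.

15309/400

Total count 69 over total exposure 9 nights.
The Gamma prior is conjugate for the Poisson rate, so λ | data ~ Gamma(12+69, 11+9) = Gamma(81, 20).
The posterior predictive for a window of length T is Negative Binomial with variance T·α'·(β'+T)/β'² = 7·81·27/400 = 15309/400.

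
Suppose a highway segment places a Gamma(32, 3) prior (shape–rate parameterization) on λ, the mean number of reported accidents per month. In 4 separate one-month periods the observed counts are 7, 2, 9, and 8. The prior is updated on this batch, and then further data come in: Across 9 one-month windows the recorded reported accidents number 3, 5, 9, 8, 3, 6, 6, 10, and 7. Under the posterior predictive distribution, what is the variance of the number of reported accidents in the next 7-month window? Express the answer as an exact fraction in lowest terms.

18515/256

Total count: 7 + 2 + 9 + 8 = 26.
Total exposure: 4 months.
After the first batch: Gamma(32 + 26, 3 + 4) = Gamma(58, 7).
Total count: 3 + 5 + 9 + 8 + 3 + 6 + 6 + 10 + 7 = 57.
Total exposure: 9 months.
After the second batch: Gamma(58 + 57, 7 + 9) = Gamma(115, 16).
The posterior predictive for a window of length T is Negative Binomial with variance T·α'·(β'+T)/β'² = 7·115·23/256 = 18515/256.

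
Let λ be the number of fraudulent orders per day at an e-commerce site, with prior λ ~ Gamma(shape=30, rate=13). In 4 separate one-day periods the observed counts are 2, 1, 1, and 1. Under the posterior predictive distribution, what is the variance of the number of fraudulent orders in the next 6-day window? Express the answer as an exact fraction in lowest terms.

Total count: 2 + 1 + 1 + 1 = 5.
Total exposure: 4 days.
Posterior: α' = 30 + 5 = 35, β' = 13 + 4 = 17.
The posterior predictive for a window of length T is Negative Binomial with variance T·α'·(β'+T)/β'² = 6·35·23/289 = 4830/289.

4830/289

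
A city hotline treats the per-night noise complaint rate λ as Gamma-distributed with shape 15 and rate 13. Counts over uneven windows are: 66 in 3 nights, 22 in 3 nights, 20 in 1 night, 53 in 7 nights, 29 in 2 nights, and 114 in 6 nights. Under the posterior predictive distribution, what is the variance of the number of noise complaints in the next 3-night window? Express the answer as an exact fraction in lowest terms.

36366/1225

Total count: 66 + 22 + 20 + 53 + 29 + 114 = 304.
Total exposure: 3 + 3 + 1 + 7 + 2 + 6 = 22 nights.
Posterior: α' = 15 + 304 = 319, β' = 13 + 22 = 35.
The posterior predictive for a window of length T is Negative Binomial with variance T·α'·(β'+T)/β'² = 3·319·38/1225 = 36366/1225.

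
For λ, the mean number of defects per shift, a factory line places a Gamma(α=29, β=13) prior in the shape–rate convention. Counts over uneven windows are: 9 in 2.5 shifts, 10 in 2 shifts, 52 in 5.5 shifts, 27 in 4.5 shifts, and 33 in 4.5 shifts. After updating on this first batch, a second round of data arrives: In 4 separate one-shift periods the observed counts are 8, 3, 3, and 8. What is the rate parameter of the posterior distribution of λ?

36

Total count: 9 + 10 + 52 + 27 + 33 = 131.
Total exposure: 2.5 + 2 + 5.5 + 4.5 + 4.5 = 19 shifts.
After the first batch: Gamma(29 + 131, 13 + 19) = Gamma(160, 32).
Total count: 8 + 3 + 3 + 8 = 22.
Total exposure: 4 shifts.
After the second batch: Gamma(160 + 22, 32 + 4) = Gamma(182, 36).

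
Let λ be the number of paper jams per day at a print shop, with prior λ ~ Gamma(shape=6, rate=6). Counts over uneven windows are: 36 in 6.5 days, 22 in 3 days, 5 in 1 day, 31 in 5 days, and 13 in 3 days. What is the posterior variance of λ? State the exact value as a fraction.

452/2401

Total count: 36 + 22 + 5 + 31 + 13 = 107.
Total exposure: 6.5 + 3 + 1 + 5 + 3 = 18.5 days.
By Gamma–Poisson conjugacy, the posterior is Gamma(α + Σx, β + Σt) = Gamma(6 + 107, 6 + 18.5) = Gamma(113, 49/2).
Posterior variance = α'/β'² = 113/(2401/4) = 452/2401.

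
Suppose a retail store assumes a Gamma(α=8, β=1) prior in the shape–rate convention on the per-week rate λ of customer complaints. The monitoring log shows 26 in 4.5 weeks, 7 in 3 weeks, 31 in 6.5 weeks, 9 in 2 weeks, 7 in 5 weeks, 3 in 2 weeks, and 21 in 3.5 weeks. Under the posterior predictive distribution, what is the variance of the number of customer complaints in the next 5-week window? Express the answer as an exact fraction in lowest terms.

Total count: 26 + 7 + 31 + 9 + 7 + 3 + 21 = 104.
Total exposure: 4.5 + 3 + 6.5 + 2 + 5 + 2 + 3.5 = 26.5 weeks.
By Gamma–Poisson conjugacy, the posterior is Gamma(α + Σx, β + Σt) = Gamma(8 + 104, 1 + 26.5) = Gamma(112, 55/2).
The posterior predictive for a window of length T is Negative Binomial with variance T·α'·(β'+T)/β'² = 5·112·(65/2)/(3025/4) = 2912/121.

2912/121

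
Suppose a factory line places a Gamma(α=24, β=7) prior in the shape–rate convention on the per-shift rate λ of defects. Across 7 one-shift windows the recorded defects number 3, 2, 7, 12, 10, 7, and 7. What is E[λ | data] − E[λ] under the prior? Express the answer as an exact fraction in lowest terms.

Total count: 3 + 2 + 7 + 12 + 10 + 7 + 7 = 48.
Total exposure: 7 shifts.
Posterior: α' = 24 + 48 = 72, β' = 7 + 7 = 14.
Posterior mean = 72/14 = 36/7; prior mean = 24/7 = 24/7. Difference = 36/7 − 24/7 = 12/7.

12/7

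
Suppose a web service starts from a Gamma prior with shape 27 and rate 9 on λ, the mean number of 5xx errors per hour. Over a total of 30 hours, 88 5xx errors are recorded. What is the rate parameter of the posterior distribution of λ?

39

Total count 88 over total exposure 30 hours.
Gamma(α, β) with Poisson data over total exposure Σt gives posterior Gamma(α+Σx, β+Σt) = Gamma(115, 39).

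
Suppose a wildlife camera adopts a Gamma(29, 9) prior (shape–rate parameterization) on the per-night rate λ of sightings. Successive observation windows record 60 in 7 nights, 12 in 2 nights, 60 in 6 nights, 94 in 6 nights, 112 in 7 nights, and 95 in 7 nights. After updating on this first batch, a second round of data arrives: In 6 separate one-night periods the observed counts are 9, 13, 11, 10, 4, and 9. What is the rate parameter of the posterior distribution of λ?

50

Total count: 60 + 12 + 60 + 94 + 112 + 95 = 433.
Total exposure: 7 + 2 + 6 + 6 + 7 + 7 = 35 nights.
After the first batch: Gamma(29 + 433, 9 + 35) = Gamma(462, 44).
Total count: 9 + 13 + 11 + 10 + 4 + 9 = 56.
Total exposure: 6 nights.
After the second batch: Gamma(462 + 56, 44 + 6) = Gamma(518, 50).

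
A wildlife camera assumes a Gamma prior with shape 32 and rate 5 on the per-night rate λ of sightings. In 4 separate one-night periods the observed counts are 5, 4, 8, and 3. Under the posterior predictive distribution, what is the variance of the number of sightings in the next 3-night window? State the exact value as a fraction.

208/9

Total count: 5 + 4 + 8 + 3 = 20.
Total exposure: 4 nights.
Posterior: α' = 32 + 20 = 52, β' = 5 + 4 = 9.
The posterior predictive for a window of length T is Negative Binomial with variance T·α'·(β'+T)/β'² = 3·52·12/81 = 208/9.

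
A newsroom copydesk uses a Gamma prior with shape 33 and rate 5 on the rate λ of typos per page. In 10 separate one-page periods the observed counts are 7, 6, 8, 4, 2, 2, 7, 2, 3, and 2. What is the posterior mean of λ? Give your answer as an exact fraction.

Total count: 7 + 6 + 8 + 4 + 2 + 2 + 7 + 2 + 3 + 2 = 43.
Total exposure: 10 pages.
The Gamma prior is conjugate for the Poisson rate, so λ | data ~ Gamma(33+43, 5+10) = Gamma(76, 15).
Posterior mean = α'/β' = 76/15.

76/15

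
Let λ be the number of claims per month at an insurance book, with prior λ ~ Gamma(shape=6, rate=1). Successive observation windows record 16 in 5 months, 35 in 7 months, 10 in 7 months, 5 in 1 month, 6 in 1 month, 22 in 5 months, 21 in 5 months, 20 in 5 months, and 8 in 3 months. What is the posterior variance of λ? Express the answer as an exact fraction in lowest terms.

Total count: 16 + 35 + 10 + 5 + 6 + 22 + 21 + 20 + 8 = 143.
Total exposure: 5 + 7 + 7 + 1 + 1 + 5 + 5 + 5 + 3 = 39 months.
The Gamma prior is conjugate for the Poisson rate, so λ | data ~ Gamma(6+143, 1+39) = Gamma(149, 40).
Posterior variance = α'/β'² = 149/1600.

149/1600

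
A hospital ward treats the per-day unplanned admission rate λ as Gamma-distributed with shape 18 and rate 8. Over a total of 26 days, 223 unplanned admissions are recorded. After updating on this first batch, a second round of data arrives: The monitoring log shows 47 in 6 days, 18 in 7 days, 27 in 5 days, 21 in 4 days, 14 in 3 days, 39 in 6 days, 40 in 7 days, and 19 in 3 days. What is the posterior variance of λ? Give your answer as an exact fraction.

Total count 223 over total exposure 26 days.
After the first batch: Gamma(18 + 223, 8 + 26) = Gamma(241, 34).
Total count: 47 + 18 + 27 + 21 + 14 + 39 + 40 + 19 = 225.
Total exposure: 6 + 7 + 5 + 4 + 3 + 6 + 7 + 3 = 41 days.
After the second batch: Gamma(241 + 225, 34 + 41) = Gamma(466, 75).
Posterior variance = α'/β'² = 466/5625.

466/5625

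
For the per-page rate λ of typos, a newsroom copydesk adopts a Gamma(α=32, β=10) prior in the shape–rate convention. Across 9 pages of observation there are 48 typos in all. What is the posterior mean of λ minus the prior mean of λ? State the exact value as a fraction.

Total count 48 over total exposure 9 pages.
Conjugate update: add total count to the shape and total exposure to the rate, giving Gamma(80, 19).
Posterior mean = 80/19 = 80/19; prior mean = 32/10 = 16/5. Difference = 80/19 − 16/5 = 96/95.

96/95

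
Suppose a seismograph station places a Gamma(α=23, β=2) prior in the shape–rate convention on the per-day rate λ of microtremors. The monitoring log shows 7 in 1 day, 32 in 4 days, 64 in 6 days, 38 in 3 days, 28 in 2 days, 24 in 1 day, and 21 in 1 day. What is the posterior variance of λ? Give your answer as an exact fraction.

237/400

Total count: 7 + 32 + 64 + 38 + 28 + 24 + 21 = 214.
Total exposure: 1 + 4 + 6 + 3 + 2 + 1 + 1 = 18 days.
By Gamma–Poisson conjugacy, the posterior is Gamma(α + Σx, β + Σt) = Gamma(23 + 214, 2 + 18) = Gamma(237, 20).
Posterior variance = α'/β'² = 237/400.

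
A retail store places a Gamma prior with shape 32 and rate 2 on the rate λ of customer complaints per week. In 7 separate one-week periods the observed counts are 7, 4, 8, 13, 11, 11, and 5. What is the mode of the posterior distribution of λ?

10

Total count: 7 + 4 + 8 + 13 + 11 + 11 + 5 = 59.
Total exposure: 7 weeks.
The Gamma prior is conjugate for the Poisson rate, so λ | data ~ Gamma(32+59, 2+7) = Gamma(91, 9).
Posterior mode = (α'−1)/β' = 90/9 = 10.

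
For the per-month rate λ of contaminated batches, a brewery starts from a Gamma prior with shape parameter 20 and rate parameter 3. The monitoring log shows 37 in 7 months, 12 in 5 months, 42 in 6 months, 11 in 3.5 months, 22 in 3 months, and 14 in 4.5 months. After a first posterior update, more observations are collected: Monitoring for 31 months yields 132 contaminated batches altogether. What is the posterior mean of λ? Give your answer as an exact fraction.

290/63

Total count: 37 + 12 + 42 + 11 + 22 + 14 = 138.
Total exposure: 7 + 5 + 6 + 3.5 + 3 + 4.5 = 29 months.
After the first batch: Gamma(20 + 138, 3 + 29) = Gamma(158, 32).
Total count 132 over total exposure 31 months.
After the second batch: Gamma(158 + 132, 32 + 31) = Gamma(290, 63).
Posterior mean = α'/β' = 290/63.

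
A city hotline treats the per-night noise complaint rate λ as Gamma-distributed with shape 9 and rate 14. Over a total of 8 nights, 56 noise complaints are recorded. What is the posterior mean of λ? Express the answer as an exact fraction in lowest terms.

Total count 56 over total exposure 8 nights.
Gamma(α, β) with Poisson data over total exposure Σt gives posterior Gamma(α+Σx, β+Σt) = Gamma(65, 22).
Posterior mean = α'/β' = 65/22.

65/22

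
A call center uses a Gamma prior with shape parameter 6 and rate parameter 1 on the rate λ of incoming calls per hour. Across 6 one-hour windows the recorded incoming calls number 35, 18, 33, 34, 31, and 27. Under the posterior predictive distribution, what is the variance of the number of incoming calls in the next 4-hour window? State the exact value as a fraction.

Total count: 35 + 18 + 33 + 34 + 31 + 27 = 178.
Total exposure: 6 hours.
Conjugate update: add total count to the shape and total exposure to the rate, giving Gamma(184, 7).
The posterior predictive for a window of length T is Negative Binomial with variance T·α'·(β'+T)/β'² = 4·184·11/49 = 8096/49.

8096/49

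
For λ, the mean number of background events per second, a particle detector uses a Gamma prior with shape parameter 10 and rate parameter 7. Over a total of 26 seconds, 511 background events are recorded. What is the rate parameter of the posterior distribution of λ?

33

Total count 511 over total exposure 26 seconds.
Gamma(α, β) with Poisson data over total exposure Σt gives posterior Gamma(α+Σx, β+Σt) = Gamma(521, 33).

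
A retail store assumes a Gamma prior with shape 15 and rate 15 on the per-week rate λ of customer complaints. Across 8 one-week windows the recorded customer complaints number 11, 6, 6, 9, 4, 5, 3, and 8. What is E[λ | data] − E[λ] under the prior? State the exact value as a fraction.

44/23

Total count: 11 + 6 + 6 + 9 + 4 + 5 + 3 + 8 = 52.
Total exposure: 8 weeks.
Conjugate update: add total count to the shape and total exposure to the rate, giving Gamma(67, 23).
Posterior mean = 67/23 = 67/23; prior mean = 15/15 = 1. Difference = 67/23 − 1 = 44/23.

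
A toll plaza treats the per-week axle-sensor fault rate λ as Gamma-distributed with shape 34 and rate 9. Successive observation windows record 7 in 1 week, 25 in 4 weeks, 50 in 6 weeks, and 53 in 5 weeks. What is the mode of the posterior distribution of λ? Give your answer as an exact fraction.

168/25

Total count: 7 + 25 + 50 + 53 = 135.
Total exposure: 1 + 4 + 6 + 5 = 16 weeks.
By Gamma–Poisson conjugacy, the posterior is Gamma(α + Σx, β + Σt) = Gamma(34 + 135, 9 + 16) = Gamma(169, 25).
Posterior mode = (α'−1)/β' = 168/25.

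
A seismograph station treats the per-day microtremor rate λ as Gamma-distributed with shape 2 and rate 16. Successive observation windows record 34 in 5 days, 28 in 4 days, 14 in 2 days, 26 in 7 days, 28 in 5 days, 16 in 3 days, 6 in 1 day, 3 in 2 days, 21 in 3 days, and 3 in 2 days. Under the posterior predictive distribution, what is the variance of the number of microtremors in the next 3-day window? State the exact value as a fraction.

Total count: 34 + 28 + 14 + 26 + 28 + 16 + 6 + 3 + 21 + 3 = 179.
Total exposure: 5 + 4 + 2 + 7 + 5 + 3 + 1 + 2 + 3 + 2 = 34 days.
Posterior: α' = 2 + 179 = 181, β' = 16 + 34 = 50.
The posterior predictive for a window of length T is Negative Binomial with variance T·α'·(β'+T)/β'² = 3·181·53/2500 = 28779/2500.

28779/2500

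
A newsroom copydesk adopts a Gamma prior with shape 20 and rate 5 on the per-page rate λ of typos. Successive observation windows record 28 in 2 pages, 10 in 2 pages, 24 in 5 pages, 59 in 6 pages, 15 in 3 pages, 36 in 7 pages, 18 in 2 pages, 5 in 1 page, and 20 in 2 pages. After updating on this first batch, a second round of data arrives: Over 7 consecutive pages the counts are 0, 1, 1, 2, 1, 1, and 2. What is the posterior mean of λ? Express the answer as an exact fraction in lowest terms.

81/14

Total count: 28 + 10 + 24 + 59 + 15 + 36 + 18 + 5 + 20 = 215.
Total exposure: 2 + 2 + 5 + 6 + 3 + 7 + 2 + 1 + 2 = 30 pages.
After the first batch: Gamma(20 + 215, 5 + 30) = Gamma(235, 35).
Total count: 0 + 1 + 1 + 2 + 1 + 1 + 2 = 8.
Total exposure: 7 pages.
After the second batch: Gamma(235 + 8, 35 + 7) = Gamma(243, 42).
Posterior mean = α'/β' = 243/42 = 81/14.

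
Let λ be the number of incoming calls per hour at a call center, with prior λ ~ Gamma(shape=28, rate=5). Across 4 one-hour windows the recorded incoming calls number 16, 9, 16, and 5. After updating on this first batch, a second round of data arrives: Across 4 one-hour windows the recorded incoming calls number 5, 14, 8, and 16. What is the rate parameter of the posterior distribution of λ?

13

Total count: 16 + 9 + 16 + 5 = 46.
Total exposure: 4 hours.
After the first batch: Gamma(28 + 46, 5 + 4) = Gamma(74, 9).
Total count: 5 + 14 + 8 + 16 = 43.
Total exposure: 4 hours.
After the second batch: Gamma(74 + 43, 9 + 4) = Gamma(117, 13).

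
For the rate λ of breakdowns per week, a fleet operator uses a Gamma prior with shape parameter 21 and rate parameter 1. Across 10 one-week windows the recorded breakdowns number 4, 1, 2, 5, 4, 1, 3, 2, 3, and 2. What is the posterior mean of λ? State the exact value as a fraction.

48/11

Total count: 4 + 1 + 2 + 5 + 4 + 1 + 3 + 2 + 3 + 2 = 27.
Total exposure: 10 weeks.
By Gamma–Poisson conjugacy, the posterior is Gamma(α + Σx, β + Σt) = Gamma(21 + 27, 1 + 10) = Gamma(48, 11).
Posterior mean = α'/β' = 48/11.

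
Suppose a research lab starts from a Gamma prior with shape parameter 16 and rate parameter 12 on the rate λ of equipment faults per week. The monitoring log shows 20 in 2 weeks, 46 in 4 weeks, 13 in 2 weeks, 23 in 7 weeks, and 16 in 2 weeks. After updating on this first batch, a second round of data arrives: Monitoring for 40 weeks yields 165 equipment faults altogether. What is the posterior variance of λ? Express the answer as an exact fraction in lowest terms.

Total count: 20 + 46 + 13 + 23 + 16 = 118.
Total exposure: 2 + 4 + 2 + 7 + 2 = 17 weeks.
After the first batch: Gamma(16 + 118, 12 + 17) = Gamma(134, 29).
Total count 165 over total exposure 40 weeks.
After the second batch: Gamma(134 + 165, 29 + 40) = Gamma(299, 69).
Posterior variance = α'/β'² = 299/4761 = 13/207.

13/207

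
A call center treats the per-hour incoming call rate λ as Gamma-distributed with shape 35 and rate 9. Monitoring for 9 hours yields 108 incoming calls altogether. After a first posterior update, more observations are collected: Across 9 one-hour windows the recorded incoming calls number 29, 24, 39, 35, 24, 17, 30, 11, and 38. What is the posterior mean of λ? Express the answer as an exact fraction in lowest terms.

Total count 108 over total exposure 9 hours.
After the first batch: Gamma(35 + 108, 9 + 9) = Gamma(143, 18).
Total count: 29 + 24 + 39 + 35 + 24 + 17 + 30 + 11 + 38 = 247.
Total exposure: 9 hours.
After the second batch: Gamma(143 + 247, 18 + 9) = Gamma(390, 27).
Posterior mean = α'/β' = 390/27 = 130/9.

130/9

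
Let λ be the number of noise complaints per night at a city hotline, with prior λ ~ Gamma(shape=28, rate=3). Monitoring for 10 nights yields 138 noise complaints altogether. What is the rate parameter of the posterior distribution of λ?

13

Total count 138 over total exposure 10 nights.
Conjugate update: add total count to the shape and total exposure to the rate, giving Gamma(166, 13).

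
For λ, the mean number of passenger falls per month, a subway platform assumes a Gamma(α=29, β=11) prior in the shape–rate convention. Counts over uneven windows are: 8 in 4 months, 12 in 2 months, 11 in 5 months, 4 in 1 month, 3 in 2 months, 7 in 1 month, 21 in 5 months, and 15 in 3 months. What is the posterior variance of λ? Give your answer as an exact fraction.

Total count: 8 + 12 + 11 + 4 + 3 + 7 + 21 + 15 = 81.
Total exposure: 4 + 2 + 5 + 1 + 2 + 1 + 5 + 3 = 23 months.
Gamma(α, β) with Poisson data over total exposure Σt gives posterior Gamma(α+Σx, β+Σt) = Gamma(110, 34).
Posterior variance = α'/β'² = 110/1156 = 55/578.

55/578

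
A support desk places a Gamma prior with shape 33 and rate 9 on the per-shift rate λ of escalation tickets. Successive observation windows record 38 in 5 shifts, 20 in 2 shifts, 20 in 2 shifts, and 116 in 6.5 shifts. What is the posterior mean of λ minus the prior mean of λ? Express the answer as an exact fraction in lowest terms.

Total count: 38 + 20 + 20 + 116 = 194.
Total exposure: 5 + 2 + 2 + 6.5 = 15.5 shifts.
The Gamma prior is conjugate for the Poisson rate, so λ | data ~ Gamma(33+194, 9+15.5) = Gamma(227, 49/2).
Posterior mean = 227/(49/2) = 454/49; prior mean = 33/9 = 11/3. Difference = 454/49 − 11/3 = 823/147.

823/147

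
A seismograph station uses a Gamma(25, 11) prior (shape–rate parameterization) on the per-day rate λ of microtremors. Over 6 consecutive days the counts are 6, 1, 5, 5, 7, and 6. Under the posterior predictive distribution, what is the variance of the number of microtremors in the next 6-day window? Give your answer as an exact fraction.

Total count: 6 + 1 + 5 + 5 + 7 + 6 = 30.
Total exposure: 6 days.
Conjugate update: add total count to the shape and total exposure to the rate, giving Gamma(55, 17).
The posterior predictive for a window of length T is Negative Binomial with variance T·α'·(β'+T)/β'² = 6·55·23/289 = 7590/289.

7590/289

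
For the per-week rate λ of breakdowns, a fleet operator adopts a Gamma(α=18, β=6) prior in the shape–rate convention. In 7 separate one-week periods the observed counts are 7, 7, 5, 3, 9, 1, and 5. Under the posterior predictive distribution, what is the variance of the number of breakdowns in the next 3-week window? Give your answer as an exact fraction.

2640/169

Total count: 7 + 7 + 5 + 3 + 9 + 1 + 5 = 37.
Total exposure: 7 weeks.
Conjugate update: add total count to the shape and total exposure to the rate, giving Gamma(55, 13).
The posterior predictive for a window of length T is Negative Binomial with variance T·α'·(β'+T)/β'² = 3·55·16/169 = 2640/169.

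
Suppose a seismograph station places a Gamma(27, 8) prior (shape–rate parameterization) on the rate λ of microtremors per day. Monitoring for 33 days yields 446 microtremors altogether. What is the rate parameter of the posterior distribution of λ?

41

Total count 446 over total exposure 33 days.
Conjugate update: add total count to the shape and total exposure to the rate, giving Gamma(473, 41).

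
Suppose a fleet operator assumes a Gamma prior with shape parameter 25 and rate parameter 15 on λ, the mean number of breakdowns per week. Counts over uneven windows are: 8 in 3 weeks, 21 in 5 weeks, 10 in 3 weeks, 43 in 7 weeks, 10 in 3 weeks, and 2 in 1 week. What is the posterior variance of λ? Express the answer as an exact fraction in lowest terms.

119/1369

Total count: 8 + 21 + 10 + 43 + 10 + 2 = 94.
Total exposure: 3 + 5 + 3 + 7 + 3 + 1 = 22 weeks.
Posterior: α' = 25 + 94 = 119, β' = 15 + 22 = 37.
Posterior variance = α'/β'² = 119/1369.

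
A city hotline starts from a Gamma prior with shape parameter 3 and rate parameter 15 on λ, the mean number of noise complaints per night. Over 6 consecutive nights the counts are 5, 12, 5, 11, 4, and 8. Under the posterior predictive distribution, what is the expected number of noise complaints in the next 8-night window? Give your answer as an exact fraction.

Total count: 5 + 12 + 5 + 11 + 4 + 8 = 45.
Total exposure: 6 nights.
Posterior: α' = 3 + 45 = 48, β' = 15 + 6 = 21.
Predictive mean over an 8-night window = T·E[λ|data] = 8·48/21 = 128/7.

128/7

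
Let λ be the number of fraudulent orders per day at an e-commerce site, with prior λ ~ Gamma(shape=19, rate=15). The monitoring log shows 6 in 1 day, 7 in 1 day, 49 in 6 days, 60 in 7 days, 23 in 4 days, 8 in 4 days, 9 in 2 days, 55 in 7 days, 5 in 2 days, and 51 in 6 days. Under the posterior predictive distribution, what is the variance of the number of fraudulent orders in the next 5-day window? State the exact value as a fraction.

Total count: 6 + 7 + 49 + 60 + 23 + 8 + 9 + 55 + 5 + 51 = 273.
Total exposure: 1 + 1 + 6 + 7 + 4 + 4 + 2 + 7 + 2 + 6 = 40 days.
Gamma(α, β) with Poisson data over total exposure Σt gives posterior Gamma(α+Σx, β+Σt) = Gamma(292, 55).
The posterior predictive for a window of length T is Negative Binomial with variance T·α'·(β'+T)/β'² = 5·292·60/3025 = 3504/121.

3504/121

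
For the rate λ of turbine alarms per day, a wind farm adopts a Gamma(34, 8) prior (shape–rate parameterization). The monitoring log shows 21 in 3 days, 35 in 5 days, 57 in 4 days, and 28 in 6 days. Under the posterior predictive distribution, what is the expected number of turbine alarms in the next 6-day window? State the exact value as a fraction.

525/13

Total count: 21 + 35 + 57 + 28 = 141.
Total exposure: 3 + 5 + 4 + 6 = 18 days.
The Gamma prior is conjugate for the Poisson rate, so λ | data ~ Gamma(34+141, 8+18) = Gamma(175, 26).
Predictive mean over a 6-day window = T·E[λ|data] = 6·175/26 = 525/13.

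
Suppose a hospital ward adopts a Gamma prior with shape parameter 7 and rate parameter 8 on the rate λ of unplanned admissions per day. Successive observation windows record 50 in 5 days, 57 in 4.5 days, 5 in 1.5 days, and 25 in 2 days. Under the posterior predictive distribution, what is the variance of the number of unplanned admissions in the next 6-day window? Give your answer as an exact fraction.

2592/49

Total count: 50 + 57 + 5 + 25 = 137.
Total exposure: 5 + 4.5 + 1.5 + 2 = 13 days.
The Gamma prior is conjugate for the Poisson rate, so λ | data ~ Gamma(7+137, 8+13) = Gamma(144, 21).
The posterior predictive for a window of length T is Negative Binomial with variance T·α'·(β'+T)/β'² = 6·144·27/441 = 2592/49.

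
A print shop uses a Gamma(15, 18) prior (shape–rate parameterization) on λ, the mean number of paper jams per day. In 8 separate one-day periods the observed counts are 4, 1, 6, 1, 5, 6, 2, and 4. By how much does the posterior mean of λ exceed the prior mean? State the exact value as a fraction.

Total count: 4 + 1 + 6 + 1 + 5 + 6 + 2 + 4 = 29.
Total exposure: 8 days.
Conjugate update: add total count to the shape and total exposure to the rate, giving Gamma(44, 26).
Posterior mean = 44/26 = 22/13; prior mean = 15/18 = 5/6. Difference = 22/13 − 5/6 = 67/78.

67/78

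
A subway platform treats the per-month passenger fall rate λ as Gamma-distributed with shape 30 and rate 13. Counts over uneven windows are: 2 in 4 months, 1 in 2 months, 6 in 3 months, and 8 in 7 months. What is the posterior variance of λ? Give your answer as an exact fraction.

Total count: 2 + 1 + 6 + 8 = 17.
Total exposure: 4 + 2 + 3 + 7 = 16 months.
By Gamma–Poisson conjugacy, the posterior is Gamma(α + Σx, β + Σt) = Gamma(30 + 17, 13 + 16) = Gamma(47, 29).
Posterior variance = α'/β'² = 47/841.

47/841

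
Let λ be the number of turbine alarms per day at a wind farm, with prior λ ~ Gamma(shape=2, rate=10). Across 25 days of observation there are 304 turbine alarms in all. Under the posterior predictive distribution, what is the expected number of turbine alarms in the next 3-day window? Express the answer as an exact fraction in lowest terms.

Total count 304 over total exposure 25 days.
The Gamma prior is conjugate for the Poisson rate, so λ | data ~ Gamma(2+304, 10+25) = Gamma(306, 35).
Predictive mean over a 3-day window = T·E[λ|data] = 3·306/35 = 918/35.

918/35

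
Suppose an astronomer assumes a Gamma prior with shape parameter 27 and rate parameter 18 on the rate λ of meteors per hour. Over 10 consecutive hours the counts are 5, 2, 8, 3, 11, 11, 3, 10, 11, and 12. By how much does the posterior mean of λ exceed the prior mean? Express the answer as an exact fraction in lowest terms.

Total count: 5 + 2 + 8 + 3 + 11 + 11 + 3 + 10 + 11 + 12 = 76.
Total exposure: 10 hours.
Gamma(α, β) with Poisson data over total exposure Σt gives posterior Gamma(α+Σx, β+Σt) = Gamma(103, 28).
Posterior mean = 103/28 = 103/28; prior mean = 27/18 = 3/2. Difference = 103/28 − 3/2 = 61/28.

61/28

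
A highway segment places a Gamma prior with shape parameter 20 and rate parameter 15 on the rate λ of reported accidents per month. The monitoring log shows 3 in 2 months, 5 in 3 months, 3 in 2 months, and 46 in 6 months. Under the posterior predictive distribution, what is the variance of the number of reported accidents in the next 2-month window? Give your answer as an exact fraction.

165/28

Total count: 3 + 5 + 3 + 46 = 57.
Total exposure: 2 + 3 + 2 + 6 = 13 months.
Posterior: α' = 20 + 57 = 77, β' = 15 + 13 = 28.
The posterior predictive for a window of length T is Negative Binomial with variance T·α'·(β'+T)/β'² = 2·77·30/784 = 165/28.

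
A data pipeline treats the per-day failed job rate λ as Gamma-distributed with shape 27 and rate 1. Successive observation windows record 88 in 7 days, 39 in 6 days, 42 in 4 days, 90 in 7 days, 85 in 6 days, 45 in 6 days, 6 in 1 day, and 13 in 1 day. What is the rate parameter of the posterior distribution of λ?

39

Total count: 88 + 39 + 42 + 90 + 85 + 45 + 6 + 13 = 408.
Total exposure: 7 + 6 + 4 + 7 + 6 + 6 + 1 + 1 = 38 days.
Gamma(α, β) with Poisson data over total exposure Σt gives posterior Gamma(α+Σx, β+Σt) = Gamma(435, 39).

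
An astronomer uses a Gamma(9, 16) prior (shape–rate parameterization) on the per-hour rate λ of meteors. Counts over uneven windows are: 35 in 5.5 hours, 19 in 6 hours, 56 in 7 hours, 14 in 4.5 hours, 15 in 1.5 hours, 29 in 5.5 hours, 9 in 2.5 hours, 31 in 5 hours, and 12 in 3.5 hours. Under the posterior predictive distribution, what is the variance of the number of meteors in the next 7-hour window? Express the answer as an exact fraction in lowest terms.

102592/3249

Total count: 35 + 19 + 56 + 14 + 15 + 29 + 9 + 31 + 12 = 220.
Total exposure: 5.5 + 6 + 7 + 4.5 + 1.5 + 5.5 + 2.5 + 5 + 3.5 = 41 hours.
By Gamma–Poisson conjugacy, the posterior is Gamma(α + Σx, β + Σt) = Gamma(9 + 220, 16 + 41) = Gamma(229, 57).
The posterior predictive for a window of length T is Negative Binomial with variance T·α'·(β'+T)/β'² = 7·229·64/3249 = 102592/3249.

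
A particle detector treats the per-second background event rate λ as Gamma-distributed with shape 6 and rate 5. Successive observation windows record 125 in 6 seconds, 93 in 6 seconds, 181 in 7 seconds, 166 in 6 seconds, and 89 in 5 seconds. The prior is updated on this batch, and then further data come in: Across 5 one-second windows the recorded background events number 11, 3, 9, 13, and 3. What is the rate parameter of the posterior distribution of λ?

40

Total count: 125 + 93 + 181 + 166 + 89 = 654.
Total exposure: 6 + 6 + 7 + 6 + 5 = 30 seconds.
After the first batch: Gamma(6 + 654, 5 + 30) = Gamma(660, 35).
Total count: 11 + 3 + 9 + 13 + 3 = 39.
Total exposure: 5 seconds.
After the second batch: Gamma(660 + 39, 35 + 5) = Gamma(699, 40).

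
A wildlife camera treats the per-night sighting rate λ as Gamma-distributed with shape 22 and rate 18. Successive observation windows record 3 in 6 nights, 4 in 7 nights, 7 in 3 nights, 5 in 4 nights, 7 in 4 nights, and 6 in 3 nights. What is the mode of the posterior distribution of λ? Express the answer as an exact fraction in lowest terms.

Total count: 3 + 4 + 7 + 5 + 7 + 6 = 32.
Total exposure: 6 + 7 + 3 + 4 + 4 + 3 = 27 nights.
Posterior: α' = 22 + 32 = 54, β' = 18 + 27 = 45.
Posterior mode = (α'−1)/β' = 53/45.

53/45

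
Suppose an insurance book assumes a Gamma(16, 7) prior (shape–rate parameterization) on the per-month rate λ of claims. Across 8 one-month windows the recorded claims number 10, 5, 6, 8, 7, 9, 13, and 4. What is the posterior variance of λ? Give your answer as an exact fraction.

26/75

Total count: 10 + 5 + 6 + 8 + 7 + 9 + 13 + 4 = 62.
Total exposure: 8 months.
The Gamma prior is conjugate for the Poisson rate, so λ | data ~ Gamma(16+62, 7+8) = Gamma(78, 15).
Posterior variance = α'/β'² = 78/225 = 26/75.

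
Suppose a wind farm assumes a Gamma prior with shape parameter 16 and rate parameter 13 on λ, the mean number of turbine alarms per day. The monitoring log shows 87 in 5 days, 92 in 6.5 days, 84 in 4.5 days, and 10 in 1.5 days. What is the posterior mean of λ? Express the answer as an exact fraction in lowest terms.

Total count: 87 + 92 + 84 + 10 = 273.
Total exposure: 5 + 6.5 + 4.5 + 1.5 = 17.5 days.
The Gamma prior is conjugate for the Poisson rate, so λ | data ~ Gamma(16+273, 13+17.5) = Gamma(289, 61/2).
Posterior mean = α'/β' = 289/(61/2) = 578/61.

578/61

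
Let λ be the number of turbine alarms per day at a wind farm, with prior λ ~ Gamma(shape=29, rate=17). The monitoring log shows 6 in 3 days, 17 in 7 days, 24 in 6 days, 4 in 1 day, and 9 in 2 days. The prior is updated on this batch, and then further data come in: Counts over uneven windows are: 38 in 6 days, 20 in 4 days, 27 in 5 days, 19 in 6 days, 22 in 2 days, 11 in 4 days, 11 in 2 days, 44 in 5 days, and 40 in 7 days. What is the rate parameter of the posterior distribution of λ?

Total count: 6 + 17 + 24 + 4 + 9 = 60.
Total exposure: 3 + 7 + 6 + 1 + 2 = 19 days.
After the first batch: Gamma(29 + 60, 17 + 19) = Gamma(89, 36).
Total count: 38 + 20 + 27 + 19 + 22 + 11 + 11 + 44 + 40 = 232.
Total exposure: 6 + 4 + 5 + 6 + 2 + 4 + 2 + 5 + 7 = 41 days.
After the second batch: Gamma(89 + 232, 36 + 41) = Gamma(321, 77).

77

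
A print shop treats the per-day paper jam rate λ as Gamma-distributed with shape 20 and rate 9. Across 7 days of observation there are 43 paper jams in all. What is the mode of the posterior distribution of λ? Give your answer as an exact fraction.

31/8

Total count 43 over total exposure 7 days.
Gamma(α, β) with Poisson data over total exposure Σt gives posterior Gamma(α+Σx, β+Σt) = Gamma(63, 16).
Posterior mode = (α'−1)/β' = 62/16 = 31/8.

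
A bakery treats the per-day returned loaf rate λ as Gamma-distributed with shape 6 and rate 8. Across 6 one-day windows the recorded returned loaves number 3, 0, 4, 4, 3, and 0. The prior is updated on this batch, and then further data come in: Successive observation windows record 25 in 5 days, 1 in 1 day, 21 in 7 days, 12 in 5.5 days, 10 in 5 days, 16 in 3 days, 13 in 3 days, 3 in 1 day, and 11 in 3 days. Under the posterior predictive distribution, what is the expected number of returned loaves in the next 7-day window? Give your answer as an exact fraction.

Total count: 3 + 0 + 4 + 4 + 3 + 0 = 14.
Total exposure: 6 days.
After the first batch: Gamma(6 + 14, 8 + 6) = Gamma(20, 14).
Total count: 25 + 1 + 21 + 12 + 10 + 16 + 13 + 3 + 11 = 112.
Total exposure: 5 + 1 + 7 + 5.5 + 5 + 3 + 3 + 1 + 3 = 33.5 days.
After the second batch: Gamma(20 + 112, 14 + 33.5) = Gamma(132, 95/2).
Predictive mean over a 7-day window = T·E[λ|data] = 7·132/(95/2) = 1848/95.

1848/95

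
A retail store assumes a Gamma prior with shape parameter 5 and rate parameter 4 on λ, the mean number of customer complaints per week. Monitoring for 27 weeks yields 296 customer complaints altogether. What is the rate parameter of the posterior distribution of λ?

31

Total count 296 over total exposure 27 weeks.
Gamma(α, β) with Poisson data over total exposure Σt gives posterior Gamma(α+Σx, β+Σt) = Gamma(301, 31).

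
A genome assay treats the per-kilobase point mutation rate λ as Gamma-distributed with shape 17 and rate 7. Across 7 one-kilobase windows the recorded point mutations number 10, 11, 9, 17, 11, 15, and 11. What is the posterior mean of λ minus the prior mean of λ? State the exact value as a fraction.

Total count: 10 + 11 + 9 + 17 + 11 + 15 + 11 = 84.
Total exposure: 7 kilobases.
Gamma(α, β) with Poisson data over total exposure Σt gives posterior Gamma(α+Σx, β+Σt) = Gamma(101, 14).
Posterior mean = 101/14 = 101/14; prior mean = 17/7 = 17/7. Difference = 101/14 − 17/7 = 67/14.

67/14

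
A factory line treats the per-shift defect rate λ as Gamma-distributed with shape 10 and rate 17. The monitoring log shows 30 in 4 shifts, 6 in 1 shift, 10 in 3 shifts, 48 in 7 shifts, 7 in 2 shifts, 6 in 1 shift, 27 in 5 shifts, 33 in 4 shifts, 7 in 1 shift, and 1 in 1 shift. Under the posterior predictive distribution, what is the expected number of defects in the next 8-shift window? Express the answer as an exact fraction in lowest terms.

Total count: 30 + 6 + 10 + 48 + 7 + 6 + 27 + 33 + 7 + 1 = 175.
Total exposure: 4 + 1 + 3 + 7 + 2 + 1 + 5 + 4 + 1 + 1 = 29 shifts.
The Gamma prior is conjugate for the Poisson rate, so λ | data ~ Gamma(10+175, 17+29) = Gamma(185, 46).
Predictive mean over an 8-shift window = T·E[λ|data] = 8·185/46 = 740/23.

740/23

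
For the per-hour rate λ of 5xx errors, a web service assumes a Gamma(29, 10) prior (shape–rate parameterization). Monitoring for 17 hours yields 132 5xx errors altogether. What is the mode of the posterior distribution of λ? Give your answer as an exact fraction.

160/27

Total count 132 over total exposure 17 hours.
The Gamma prior is conjugate for the Poisson rate, so λ | data ~ Gamma(29+132, 10+17) = Gamma(161, 27).
Posterior mode = (α'−1)/β' = 160/27.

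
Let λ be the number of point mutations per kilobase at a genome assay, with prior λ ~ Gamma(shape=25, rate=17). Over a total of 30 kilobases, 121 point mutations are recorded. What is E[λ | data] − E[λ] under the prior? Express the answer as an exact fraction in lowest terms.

Total count 121 over total exposure 30 kilobases.
Posterior: α' = 25 + 121 = 146, β' = 17 + 30 = 47.
Posterior mean = 146/47 = 146/47; prior mean = 25/17 = 25/17. Difference = 146/47 − 25/17 = 1307/799.

1307/799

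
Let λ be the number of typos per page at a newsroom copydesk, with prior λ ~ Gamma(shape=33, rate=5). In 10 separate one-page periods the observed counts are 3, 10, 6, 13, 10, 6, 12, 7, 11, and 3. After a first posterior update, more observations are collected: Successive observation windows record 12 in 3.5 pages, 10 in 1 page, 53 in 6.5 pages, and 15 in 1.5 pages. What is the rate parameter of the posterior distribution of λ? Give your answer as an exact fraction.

55/2

Total count: 3 + 10 + 6 + 13 + 10 + 6 + 12 + 7 + 11 + 3 = 81.
Total exposure: 10 pages.
After the first batch: Gamma(33 + 81, 5 + 10) = Gamma(114, 15).
Total count: 12 + 10 + 53 + 15 = 90.
Total exposure: 3.5 + 1 + 6.5 + 1.5 = 12.5 pages.
After the second batch: Gamma(114 + 90, 15 + 12.5) = Gamma(204, 55/2).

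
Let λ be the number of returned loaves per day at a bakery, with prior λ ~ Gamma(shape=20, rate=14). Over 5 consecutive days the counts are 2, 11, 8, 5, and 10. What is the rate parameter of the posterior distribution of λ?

Total count: 2 + 11 + 8 + 5 + 10 = 36.
Total exposure: 5 days.
Gamma(α, β) with Poisson data over total exposure Σt gives posterior Gamma(α+Σx, β+Σt) = Gamma(56, 19).

19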